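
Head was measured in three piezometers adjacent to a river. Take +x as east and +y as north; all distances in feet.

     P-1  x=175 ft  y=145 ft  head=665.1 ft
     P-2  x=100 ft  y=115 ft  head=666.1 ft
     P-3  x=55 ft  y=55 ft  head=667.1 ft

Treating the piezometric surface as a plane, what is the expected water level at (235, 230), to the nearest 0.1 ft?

663.7 ft

With h = a·x + b·y + c and P-1 as origin, the differences give:
  (-75)·a + (-30)·b = +1.0
  (-120)·a + (-90)·b = +2.0
Eliminate b (×(-90) and ×(-30), subtract): 3150·a = -30.00 → a = ∂h/∂x = -0.009524
Back-substitute: b = ∂h/∂y = -0.009524.
h(235, 230) = 665.1 + (-0.009524)·(60) + (-0.009524)·(85) = 665.1 -0.571 -0.810 = 663.719 ft.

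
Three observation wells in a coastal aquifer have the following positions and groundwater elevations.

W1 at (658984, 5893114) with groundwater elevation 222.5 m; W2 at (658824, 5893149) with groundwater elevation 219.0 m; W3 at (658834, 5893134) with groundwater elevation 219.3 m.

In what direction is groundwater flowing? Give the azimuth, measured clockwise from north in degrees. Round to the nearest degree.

287°

Differences from W1: to W2 (Δx, Δy, Δh) = (-160, 35, -3.5); to W3 = (-150, 20, -3.2).
Solve a·Δx + b·Δy = Δh: det = (-160)·20 − (-150)·35 = 2050.
∂h/∂x = [(-3.5)·20 − (-3.2)·35] / 2050 = +0.02049
∂h/∂y = [(-160)·(-3.2) − (-150)·(-3.5)] / 2050 = -0.006341
Flow direction (−∇h) has components (-0.02049 E, +0.006341 N).
Azimuth = atan2(E, N) = atan2(-0.02049, +0.006341) = 287.2° ≈ 287°.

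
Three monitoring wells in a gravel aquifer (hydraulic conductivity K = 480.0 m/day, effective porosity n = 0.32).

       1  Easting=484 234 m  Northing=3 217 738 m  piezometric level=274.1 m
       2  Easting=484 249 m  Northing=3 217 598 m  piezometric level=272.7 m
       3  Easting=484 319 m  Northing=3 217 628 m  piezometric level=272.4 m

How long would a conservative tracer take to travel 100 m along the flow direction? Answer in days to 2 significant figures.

Taking 1 as reference: 2−1 = (15, -140, -1.4); 3−1 = (85, -110, -1.7).
Solve a·Δx + b·Δy = Δh: det = 15·(-110) − 85·(-140) = 10250.
∂h/∂x = [(-1.4)·(-110) − (-1.7)·(-140)] / 10250 = -0.008195
∂h/∂y = [15·(-1.7) − 85·(-1.4)] / 10250 = +0.009122
|∇h| = √(-0.008195² + 0.009122²) = 0.01226
Seepage velocity v = K·i/n = 480.0 × 0.01226 / 0.32 = 18.39 m/day.
t = 100 / 18.39 = 5.438 days.

5.4 days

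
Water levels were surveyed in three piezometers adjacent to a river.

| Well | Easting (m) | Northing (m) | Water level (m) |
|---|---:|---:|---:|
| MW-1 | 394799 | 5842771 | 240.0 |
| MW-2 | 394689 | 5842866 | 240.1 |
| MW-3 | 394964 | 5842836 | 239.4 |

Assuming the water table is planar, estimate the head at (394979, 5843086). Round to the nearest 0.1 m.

238.8 m

With h = a·x + b·y + c and MW-1 as origin, the differences give:
  (-110)·a + 95·b = +0.1
  165·a + 65·b = -0.6
Eliminate b (×65 and ×95, subtract): -22825·a = 63.50 → a = ∂h/∂x = -0.002782
Back-substitute: b = ∂h/∂y = -0.002169.
h(394979, 5843086) = 240.0 + (-0.002782)·(180) + (-0.002169)·(315) = 240.0 -0.501 -0.683 = 238.816 m.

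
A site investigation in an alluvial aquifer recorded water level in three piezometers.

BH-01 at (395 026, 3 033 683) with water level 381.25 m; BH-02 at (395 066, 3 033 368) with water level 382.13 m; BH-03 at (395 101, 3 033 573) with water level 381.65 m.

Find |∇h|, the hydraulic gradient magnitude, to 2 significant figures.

0.0030

Differences from BH-01: to BH-02 (Δx, Δy, Δh) = (40, -315, +0.88); to BH-03 = (75, -110, +0.40).
Solve a·Δx + b·Δy = Δh: det = 40·(-110) − 75·(-315) = 19225.
∂h/∂x = [(+0.88)·(-110) − (+0.40)·(-315)] / 19225 = +0.001519
∂h/∂y = [40·(+0.40) − 75·(+0.88)] / 19225 = -0.002601
|∇h| = √(0.001519² + -0.002601²) = 0.003012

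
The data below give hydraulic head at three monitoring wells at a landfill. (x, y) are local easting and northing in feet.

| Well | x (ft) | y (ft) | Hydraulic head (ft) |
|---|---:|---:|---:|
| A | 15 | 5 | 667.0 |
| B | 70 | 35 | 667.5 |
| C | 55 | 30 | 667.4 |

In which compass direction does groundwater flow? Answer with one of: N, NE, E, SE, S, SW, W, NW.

Differences from A: to B (Δx, Δy, Δh) = (55, 30, +0.5); to C = (40, 25, +0.4).
Determinant of the coordinate differences = 55·25 − 40·30 = 175.
∂h/∂x = [(+0.5)·25 − (+0.4)·30] / 175 = +0.002857
∂h/∂y = [55·(+0.4) − 40·(+0.5)] / 175 = +0.01143
Flow = −∇h = (-0.002857 east, -0.01143 north), which points south.

S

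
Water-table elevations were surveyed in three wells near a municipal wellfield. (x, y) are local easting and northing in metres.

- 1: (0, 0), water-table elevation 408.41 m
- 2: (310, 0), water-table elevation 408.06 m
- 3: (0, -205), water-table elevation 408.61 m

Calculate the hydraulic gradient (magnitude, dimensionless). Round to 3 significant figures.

∂h/∂x = (408.06 − 408.41) / (310 − 0) = -0.001129
∂h/∂y = (408.61 − 408.41) / (-205 − 0) = -0.0009756
|∇h| = √(-0.001129² + -0.0009756²) = 0.001492

0.00149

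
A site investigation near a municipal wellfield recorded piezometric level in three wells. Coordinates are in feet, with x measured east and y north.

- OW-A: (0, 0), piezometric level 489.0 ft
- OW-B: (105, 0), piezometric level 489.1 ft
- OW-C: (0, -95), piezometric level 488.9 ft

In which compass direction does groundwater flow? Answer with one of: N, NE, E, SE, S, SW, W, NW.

SW

∂h/∂x = (489.1 − 489.0) / (105 − 0) = +0.0009524
∂h/∂y = (488.9 − 489.0) / (-95 − 0) = +0.001053
Flow = −∇h = (-0.0009524 east, -0.001053 north), which points southwest.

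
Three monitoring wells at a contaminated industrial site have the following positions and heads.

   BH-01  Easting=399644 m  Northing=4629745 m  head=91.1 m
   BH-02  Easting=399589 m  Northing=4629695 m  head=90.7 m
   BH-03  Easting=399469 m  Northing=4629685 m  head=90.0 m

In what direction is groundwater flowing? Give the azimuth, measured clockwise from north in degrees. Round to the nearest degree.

253°

With h = a·x + b·y + c and BH-01 as origin, the differences give:
  (-55)·a + (-50)·b = -0.4
  (-175)·a + (-60)·b = -1.1
Eliminate b (×(-60) and ×(-50), subtract): -5450·a = -31.00 → a = ∂h/∂x = +0.005688
Back-substitute: b = ∂h/∂y = +0.001743.
Flow direction (−∇h) has components (-0.005688 E, -0.001743 N).
Azimuth = atan2(E, N) = atan2(-0.005688, -0.001743) = 253.0° ≈ 253°.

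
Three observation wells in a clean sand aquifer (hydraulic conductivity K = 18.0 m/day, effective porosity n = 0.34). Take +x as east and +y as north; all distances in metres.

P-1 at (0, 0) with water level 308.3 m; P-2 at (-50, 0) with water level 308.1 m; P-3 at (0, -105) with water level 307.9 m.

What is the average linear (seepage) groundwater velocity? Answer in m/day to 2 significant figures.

0.29 m/day

∂h/∂x = (308.1 − 308.3) / (-50 − 0) = +0.004000
∂h/∂y = (307.9 − 308.3) / (-105 − 0) = +0.003810
|∇h| = √(0.004000² + 0.003810²) = 0.005524
Seepage velocity v = K·i/n = 18.0 × 0.005524 / 0.34 = 0.2924 m/day.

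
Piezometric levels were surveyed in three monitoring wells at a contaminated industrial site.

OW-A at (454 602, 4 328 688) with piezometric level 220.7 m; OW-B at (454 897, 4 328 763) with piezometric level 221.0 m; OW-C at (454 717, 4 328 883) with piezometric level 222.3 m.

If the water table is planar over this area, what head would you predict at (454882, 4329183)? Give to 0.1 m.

224.8 m

Differences from OW-A: to OW-B (Δx, Δy, Δh) = (295, 75, +0.3); to OW-C = (115, 195, +1.6).
Solve a·Δx + b·Δy = Δh: det = 295·195 − 115·75 = 48900.
∂h/∂x = [(+0.3)·195 − (+1.6)·75] / 48900 = -0.001258
∂h/∂y = [295·(+1.6) − 115·(+0.3)] / 48900 = +0.008947
h(454882, 4329183) = 220.7 + (-0.001258)·(280) + (+0.008947)·(495) = 220.7 -0.352 +4.429 = 224.777 m.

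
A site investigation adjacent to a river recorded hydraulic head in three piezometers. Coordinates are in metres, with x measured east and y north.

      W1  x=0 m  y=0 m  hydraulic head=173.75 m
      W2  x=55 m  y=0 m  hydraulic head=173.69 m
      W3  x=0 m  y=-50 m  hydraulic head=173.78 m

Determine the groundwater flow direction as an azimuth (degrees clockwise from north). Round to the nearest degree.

061°

∂h/∂x = (173.69 − 173.75) / (55 − 0) = -0.001091
∂h/∂y = (173.78 − 173.75) / (-50 − 0) = -0.0006000
Flow direction (−∇h) has components (+0.001091 E, +0.0006000 N).
Azimuth = atan2(E, N) = atan2(+0.001091, +0.0006000) = 61.2° ≈ 061°.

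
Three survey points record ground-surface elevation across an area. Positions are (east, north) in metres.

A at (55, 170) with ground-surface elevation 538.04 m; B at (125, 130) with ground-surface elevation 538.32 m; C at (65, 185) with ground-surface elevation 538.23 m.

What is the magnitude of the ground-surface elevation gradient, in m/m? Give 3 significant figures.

Differences from A: to B (Δx, Δy, Δh) = (70, -40, +0.28); to C = (10, 15, +0.19).
Solve a·Δx + b·Δy = Δz: det = 70·15 − 10·(-40) = 1450.
∂z/∂x = [(+0.28)·15 − (+0.19)·(-40)] / 1450 = +0.008138
∂z/∂y = [70·(+0.19) − 10·(+0.28)] / 1450 = +0.007241
|∇f| = √(0.008138² + 0.007241²) = 0.01089 m/m

0.0109 m/m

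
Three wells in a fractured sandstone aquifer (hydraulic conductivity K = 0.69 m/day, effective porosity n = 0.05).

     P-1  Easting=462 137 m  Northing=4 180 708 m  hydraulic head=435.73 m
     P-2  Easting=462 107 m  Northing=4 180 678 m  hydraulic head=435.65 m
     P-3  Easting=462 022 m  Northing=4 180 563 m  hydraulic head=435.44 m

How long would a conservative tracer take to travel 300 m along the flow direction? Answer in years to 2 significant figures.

18 years

Differences from P-1: to P-2 (Δx, Δy, Δh) = (-30, -30, -0.08); to P-3 = (-115, -145, -0.29).
Determinant of the coordinate differences = (-30)·(-145) − (-115)·(-30) = 900.
∂h/∂x = [(-0.08)·(-145) − (-0.29)·(-30)] / 900 = +0.003222
∂h/∂y = [(-30)·(-0.29) − (-115)·(-0.08)] / 900 = -0.0005556
|∇h| = √(0.003222² + -0.0005556²) = 0.00327
Seepage velocity v = K·i/n = 0.69 × 0.00327 / 0.05 = 0.04513 m/day.
t = 300 / 0.04513 = 6647 days = 18.2 years.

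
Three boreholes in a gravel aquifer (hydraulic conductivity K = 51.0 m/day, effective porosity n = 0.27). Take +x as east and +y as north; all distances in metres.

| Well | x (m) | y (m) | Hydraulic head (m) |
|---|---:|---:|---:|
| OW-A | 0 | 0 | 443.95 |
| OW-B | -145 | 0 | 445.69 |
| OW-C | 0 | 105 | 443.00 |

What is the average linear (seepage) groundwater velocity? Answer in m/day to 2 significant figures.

2.8 m/day

∂h/∂x = (445.69 − 443.95) / (-145 − 0) = -0.01200
∂h/∂y = (443.00 − 443.95) / (105 − 0) = -0.009048
|∇h| = √(-0.01200² + -0.009048²) = 0.01503
Seepage velocity v = K·i/n = 51.0 × 0.01503 / 0.27 = 2.839 m/day.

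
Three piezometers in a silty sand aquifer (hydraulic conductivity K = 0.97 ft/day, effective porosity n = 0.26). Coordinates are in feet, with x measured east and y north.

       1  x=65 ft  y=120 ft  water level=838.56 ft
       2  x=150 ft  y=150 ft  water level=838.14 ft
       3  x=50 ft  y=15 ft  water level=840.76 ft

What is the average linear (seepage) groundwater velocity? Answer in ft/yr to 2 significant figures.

Three-point gradient (reference 1): Δ to 2 = (85, 30, -0.42), Δ to 3 = (-15, -105, +2.20).
∂h/∂x = +0.002584, ∂h/∂y = -0.02132 (det = -8475).
|∇h| = √(0.002584² + -0.02132²) = 0.02148
Seepage velocity v = K·i/n = 0.97 × 0.02148 / 0.26 = 0.08014 ft/day = 29.27 ft/yr.

29 ft/yr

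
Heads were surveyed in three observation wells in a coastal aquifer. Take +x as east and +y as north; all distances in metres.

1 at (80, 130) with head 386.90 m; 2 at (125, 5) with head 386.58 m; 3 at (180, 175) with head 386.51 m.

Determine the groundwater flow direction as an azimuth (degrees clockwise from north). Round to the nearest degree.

103°

With h = a·x + b·y + c and 1 as origin, the differences give:
  45·a + (-125)·b = -0.32
  100·a + 45·b = -0.39
Eliminate b (×45 and ×(-125), subtract): 14525·a = -63.150 → a = ∂h/∂x = -0.004348
Back-substitute: b = ∂h/∂y = +0.0009948.
Flow direction (−∇h) has components (+0.004348 E, -0.0009948 N).
Azimuth = atan2(E, N) = atan2(+0.004348, -0.0009948) = 102.9° ≈ 103°.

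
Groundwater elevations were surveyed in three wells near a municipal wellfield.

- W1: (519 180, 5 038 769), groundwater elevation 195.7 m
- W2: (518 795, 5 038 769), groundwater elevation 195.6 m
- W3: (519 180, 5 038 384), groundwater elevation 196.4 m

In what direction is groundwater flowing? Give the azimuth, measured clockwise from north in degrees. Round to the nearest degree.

∂h/∂x = (195.6 − 195.7) / (518795 − 519180) = +0.0002597
∂h/∂y = (196.4 − 195.7) / (5038384 − 5038769) = -0.001818
Flow direction (−∇h) has components (-0.0002597 E, +0.001818 N).
Azimuth = atan2(E, N) = atan2(-0.0002597, +0.001818) = 351.9° ≈ 352°.

352°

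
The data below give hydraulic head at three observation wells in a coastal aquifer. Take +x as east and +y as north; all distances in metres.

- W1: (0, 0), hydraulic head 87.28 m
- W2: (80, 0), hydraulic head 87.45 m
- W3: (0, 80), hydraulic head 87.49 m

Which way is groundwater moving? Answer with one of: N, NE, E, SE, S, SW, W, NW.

SW

∂h/∂x = (87.45 − 87.28) / (80 − 0) = +0.002125
∂h/∂y = (87.49 − 87.28) / (80 − 0) = +0.002625
Flow = −∇h = (-0.002125 east, -0.002625 north), which points southwest.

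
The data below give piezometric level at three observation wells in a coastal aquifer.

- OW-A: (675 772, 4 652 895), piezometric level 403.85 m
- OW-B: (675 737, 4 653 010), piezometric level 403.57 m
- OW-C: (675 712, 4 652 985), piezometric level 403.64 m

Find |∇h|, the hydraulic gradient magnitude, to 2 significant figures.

0.0025

Three-point gradient (reference OW-A): Δ to OW-B = (-35, 115, -0.28), Δ to OW-C = (-60, 90, -0.21).
∂h/∂x = -0.0002800, ∂h/∂y = -0.002520 (det = 3750).
|∇h| = √(-0.0002800² + -0.002520²) = 0.002536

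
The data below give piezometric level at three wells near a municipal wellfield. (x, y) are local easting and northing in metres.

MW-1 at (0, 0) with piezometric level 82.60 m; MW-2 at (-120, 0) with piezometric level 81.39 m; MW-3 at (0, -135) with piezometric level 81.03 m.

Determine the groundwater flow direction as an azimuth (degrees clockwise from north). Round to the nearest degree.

221°

∂h/∂x = (81.39 − 82.60) / (-120 − 0) = +0.01008
∂h/∂y = (81.03 − 82.60) / (-135 − 0) = +0.01163
Flow direction (−∇h) has components (-0.01008 E, -0.01163 N).
Azimuth = atan2(E, N) = atan2(-0.01008, -0.01163) = 220.9° ≈ 221°.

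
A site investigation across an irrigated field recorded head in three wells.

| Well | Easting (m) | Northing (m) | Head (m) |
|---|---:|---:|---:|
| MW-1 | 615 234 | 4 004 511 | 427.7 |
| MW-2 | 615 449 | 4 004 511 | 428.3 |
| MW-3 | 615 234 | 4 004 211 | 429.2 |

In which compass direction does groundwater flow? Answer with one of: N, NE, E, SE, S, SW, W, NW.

∂h/∂x = (428.3 − 427.7) / (615449 − 615234) = +0.002791
∂h/∂y = (429.2 − 427.7) / (4004211 − 4004511) = -0.005000
Flow = −∇h = (-0.002791 east, +0.005000 north), which points northwest.

NW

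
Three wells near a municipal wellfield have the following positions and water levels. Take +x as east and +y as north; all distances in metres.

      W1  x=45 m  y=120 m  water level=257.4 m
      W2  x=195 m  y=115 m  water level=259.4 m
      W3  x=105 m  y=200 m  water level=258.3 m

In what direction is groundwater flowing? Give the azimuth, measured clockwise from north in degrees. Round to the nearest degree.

265°

Differences from W1: to W2 (Δx, Δy, Δh) = (150, -5, +2.0); to W3 = (60, 80, +0.9).
Solve a·Δx + b·Δy = Δh: det = 150·80 − 60·(-5) = 12300.
∂h/∂x = [(+2.0)·80 − (+0.9)·(-5)] / 12300 = +0.01337
∂h/∂y = [150·(+0.9) − 60·(+2.0)] / 12300 = +0.001220
Flow direction (−∇h) has components (-0.01337 E, -0.001220 N).
Azimuth = atan2(E, N) = atan2(-0.01337, -0.001220) = 264.8° ≈ 265°.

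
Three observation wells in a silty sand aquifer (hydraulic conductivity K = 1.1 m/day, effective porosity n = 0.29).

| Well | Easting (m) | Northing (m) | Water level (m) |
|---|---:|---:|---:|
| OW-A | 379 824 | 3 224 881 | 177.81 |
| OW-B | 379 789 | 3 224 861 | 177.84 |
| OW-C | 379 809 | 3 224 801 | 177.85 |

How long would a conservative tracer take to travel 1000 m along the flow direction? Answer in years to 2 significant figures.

Differences from OW-A: to OW-B (Δx, Δy, Δh) = (-35, -20, +0.03); to OW-C = (-15, -80, +0.04).
Solve a·Δx + b·Δy = Δh: det = (-35)·(-80) − (-15)·(-20) = 2500.
∂h/∂x = [(+0.03)·(-80) − (+0.04)·(-20)] / 2500 = -0.0006400
∂h/∂y = [(-35)·(+0.04) − (-15)·(+0.03)] / 2500 = -0.0003800
|∇h| = √(-0.0006400² + -0.0003800²) = 0.0007443
Seepage velocity v = K·i/n = 1.1 × 0.0007443 / 0.29 = 0.002823 m/day.
t = 1000 / 0.002823 = 3.542e+05 days = 970 years.

970 years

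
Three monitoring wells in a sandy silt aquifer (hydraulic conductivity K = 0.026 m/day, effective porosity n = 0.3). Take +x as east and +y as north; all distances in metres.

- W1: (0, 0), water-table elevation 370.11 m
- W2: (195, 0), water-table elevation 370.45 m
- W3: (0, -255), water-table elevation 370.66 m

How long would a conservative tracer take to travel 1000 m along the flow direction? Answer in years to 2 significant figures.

11000 years

∂h/∂x = (370.45 − 370.11) / (195 − 0) = +0.001744
∂h/∂y = (370.66 − 370.11) / (-255 − 0) = -0.002157
|∇h| = √(0.001744² + -0.002157²) = 0.002774
Seepage velocity v = K·i/n = 0.026 × 0.002774 / 0.3 = 0.0002404 m/day.
t = 1000 / 0.0002404 = 4.16e+06 days = 1.14e+04 years.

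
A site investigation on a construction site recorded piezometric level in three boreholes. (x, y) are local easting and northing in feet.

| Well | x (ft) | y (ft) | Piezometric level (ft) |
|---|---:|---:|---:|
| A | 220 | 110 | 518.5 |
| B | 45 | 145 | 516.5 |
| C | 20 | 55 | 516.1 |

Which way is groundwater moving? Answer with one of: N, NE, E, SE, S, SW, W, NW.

Three-point gradient (reference A): Δ to B = (-175, 35, -2.0), Δ to C = (-200, -55, -2.4).
∂h/∂x = +0.01167, ∂h/∂y = +0.001203 (det = 16625).
Flow = −∇h = (-0.01167 east, -0.001203 north), which points west.

W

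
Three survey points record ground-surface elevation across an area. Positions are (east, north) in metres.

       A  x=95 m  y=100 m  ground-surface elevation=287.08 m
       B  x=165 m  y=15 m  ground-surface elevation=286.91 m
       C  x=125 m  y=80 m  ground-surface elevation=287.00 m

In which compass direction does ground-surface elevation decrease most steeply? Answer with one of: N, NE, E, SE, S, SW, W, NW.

E

With z = a·x + b·y + c and A as origin, the differences give:
  70·a + (-85)·b = -0.17
  30·a + (-20)·b = -0.08
Eliminate b (×(-20) and ×(-85), subtract): 1150·a = -3.400 → a = ∂z/∂x = -0.002957
Back-substitute: b = ∂z/∂y = -0.0004348.
Steepest decrease is along −∇f = (+0.002957 E, +0.0004348 N) → east.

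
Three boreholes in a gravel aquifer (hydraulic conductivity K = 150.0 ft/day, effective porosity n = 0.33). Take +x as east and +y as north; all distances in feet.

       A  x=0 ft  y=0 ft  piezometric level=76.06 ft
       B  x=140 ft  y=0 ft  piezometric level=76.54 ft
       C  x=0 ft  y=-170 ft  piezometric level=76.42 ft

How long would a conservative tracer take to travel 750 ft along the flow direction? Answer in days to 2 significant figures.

410 days

∂h/∂x = (76.54 − 76.06) / (140 − 0) = +0.003429
∂h/∂y = (76.42 − 76.06) / (-170 − 0) = -0.002118
|∇h| = √(0.003429² + -0.002118²) = 0.00403
Seepage velocity v = K·i/n = 150.0 × 0.00403 / 0.33 = 1.832 ft/day.
t = 750 / 1.832 = 409.4 days.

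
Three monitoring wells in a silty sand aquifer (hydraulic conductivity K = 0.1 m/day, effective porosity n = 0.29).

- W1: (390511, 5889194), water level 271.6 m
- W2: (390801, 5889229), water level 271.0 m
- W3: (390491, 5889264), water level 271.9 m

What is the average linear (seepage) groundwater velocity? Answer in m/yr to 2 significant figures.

Differences from W1: to W2 (Δx, Δy, Δh) = (290, 35, -0.6); to W3 = (-20, 70, +0.3).
Determinant of the coordinate differences = 290·70 − (-20)·35 = 21000.
∂h/∂x = [(-0.6)·70 − (+0.3)·35] / 21000 = -0.002500
∂h/∂y = [290·(+0.3) − (-20)·(-0.6)] / 21000 = +0.003571
|∇h| = √(-0.002500² + 0.003571²) = 0.004359
Seepage velocity v = K·i/n = 0.1 × 0.004359 / 0.29 = 0.001503 m/day = 0.549 m/yr.

0.55 m/yr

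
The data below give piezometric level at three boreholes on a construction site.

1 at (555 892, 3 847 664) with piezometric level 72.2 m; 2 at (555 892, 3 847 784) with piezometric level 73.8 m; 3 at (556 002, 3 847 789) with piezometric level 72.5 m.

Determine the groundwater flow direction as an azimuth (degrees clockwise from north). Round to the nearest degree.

With h = a·x + b·y + c and 1 as origin, the differences give:
  0·a + 120·b = +1.6
  110·a + 125·b = +0.3
Eliminate b (×125 and ×120, subtract): -13200·a = 164.00 → a = ∂h/∂x = -0.01242
Back-substitute: b = ∂h/∂y = +0.01333.
Flow direction (−∇h) has components (+0.01242 E, -0.01333 N).
Azimuth = atan2(E, N) = atan2(+0.01242, -0.01333) = 137.0° ≈ 137°.

137°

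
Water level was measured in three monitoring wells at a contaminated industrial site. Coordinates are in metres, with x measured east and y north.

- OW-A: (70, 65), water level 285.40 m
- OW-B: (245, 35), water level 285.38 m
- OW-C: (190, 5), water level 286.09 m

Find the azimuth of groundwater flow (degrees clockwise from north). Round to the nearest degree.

Differences from OW-A: to OW-B (Δx, Δy, Δh) = (175, -30, -0.02); to OW-C = (120, -60, +0.69).
Solve a·Δx + b·Δy = Δh: det = 175·(-60) − 120·(-30) = -6900.
∂h/∂x = [(-0.02)·(-60) − (+0.69)·(-30)] / -6900 = -0.003174
∂h/∂y = [175·(+0.69) − 120·(-0.02)] / -6900 = -0.01785
Flow direction (−∇h) has components (+0.003174 E, +0.01785 N).
Azimuth = atan2(E, N) = atan2(+0.003174, +0.01785) = 10.1° ≈ 010°.

010°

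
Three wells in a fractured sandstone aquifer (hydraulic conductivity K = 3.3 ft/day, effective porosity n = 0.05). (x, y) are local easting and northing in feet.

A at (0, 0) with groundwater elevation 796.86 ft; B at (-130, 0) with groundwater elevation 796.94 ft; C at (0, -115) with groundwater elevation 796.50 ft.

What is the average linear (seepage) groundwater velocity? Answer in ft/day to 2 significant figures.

0.21 ft/day

∂h/∂x = (796.94 − 796.86) / (-130 − 0) = -0.0006154
∂h/∂y = (796.50 − 796.86) / (-115 − 0) = +0.003130
|∇h| = √(-0.0006154² + 0.003130²) = 0.00319
Seepage velocity v = K·i/n = 3.3 × 0.00319 / 0.05 = 0.2105 ft/day.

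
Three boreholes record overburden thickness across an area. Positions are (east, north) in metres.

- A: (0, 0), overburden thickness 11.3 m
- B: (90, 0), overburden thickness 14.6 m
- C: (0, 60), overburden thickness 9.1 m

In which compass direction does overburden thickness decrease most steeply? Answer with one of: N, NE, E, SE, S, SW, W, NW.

∂d/∂x = (14.6 − 11.3) / (90 − 0) = +0.03667
∂d/∂y = (9.1 − 11.3) / (60 − 0) = -0.03667
Steepest decrease is along −∇f = (-0.03667 E, +0.03667 N) → northwest.

NW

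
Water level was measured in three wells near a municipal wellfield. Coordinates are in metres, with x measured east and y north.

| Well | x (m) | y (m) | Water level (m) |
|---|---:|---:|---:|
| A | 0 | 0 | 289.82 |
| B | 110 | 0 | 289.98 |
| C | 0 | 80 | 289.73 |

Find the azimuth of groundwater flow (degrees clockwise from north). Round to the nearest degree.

308°

∂h/∂x = (289.98 − 289.82) / (110 − 0) = +0.001455
∂h/∂y = (289.73 − 289.82) / (80 − 0) = -0.001125
Flow direction (−∇h) has components (-0.001455 E, +0.001125 N).
Azimuth = atan2(E, N) = atan2(-0.001455, +0.001125) = 307.7° ≈ 308°.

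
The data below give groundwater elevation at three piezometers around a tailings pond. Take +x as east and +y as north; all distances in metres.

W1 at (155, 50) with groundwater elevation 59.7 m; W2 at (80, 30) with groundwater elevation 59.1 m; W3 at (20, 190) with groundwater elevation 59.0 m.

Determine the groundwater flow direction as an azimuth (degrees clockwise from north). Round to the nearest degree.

254°

Differences from W1: to W2 (Δx, Δy, Δh) = (-75, -20, -0.6); to W3 = (-135, 140, -0.7).
Solve a·Δx + b·Δy = Δh: det = (-75)·140 − (-135)·(-20) = -13200.
∂h/∂x = [(-0.6)·140 − (-0.7)·(-20)] / -13200 = +0.007424
∂h/∂y = [(-75)·(-0.7) − (-135)·(-0.6)] / -13200 = +0.002159
Flow direction (−∇h) has components (-0.007424 E, -0.002159 N).
Azimuth = atan2(E, N) = atan2(-0.007424, -0.002159) = 253.8° ≈ 254°.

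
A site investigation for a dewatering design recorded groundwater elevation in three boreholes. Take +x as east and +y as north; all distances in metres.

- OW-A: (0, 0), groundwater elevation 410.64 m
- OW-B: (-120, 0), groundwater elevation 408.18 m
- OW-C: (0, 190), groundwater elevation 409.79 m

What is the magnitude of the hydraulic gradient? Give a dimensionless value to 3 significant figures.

∂h/∂x = (408.18 − 410.64) / (-120 − 0) = +0.02050
∂h/∂y = (409.79 − 410.64) / (190 − 0) = -0.004474
|∇h| = √(0.02050² + -0.004474²) = 0.02098

0.0210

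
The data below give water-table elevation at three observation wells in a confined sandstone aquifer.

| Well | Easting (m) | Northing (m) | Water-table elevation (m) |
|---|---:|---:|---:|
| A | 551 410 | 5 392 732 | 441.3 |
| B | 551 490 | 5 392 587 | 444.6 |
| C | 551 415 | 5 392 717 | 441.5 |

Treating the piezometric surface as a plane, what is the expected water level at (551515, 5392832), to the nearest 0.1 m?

With h = a·x + b·y + c and A as origin, the differences give:
  80·a + (-145)·b = +3.3
  5·a + (-15)·b = +0.2
Eliminate b (×(-15) and ×(-145), subtract): -475·a = -20.50 → a = ∂h/∂x = +0.04316
Back-substitute: b = ∂h/∂y = +0.001053.
h(551515, 5392832) = 441.3 + (+0.04316)·(105) + (+0.001053)·(100) = 441.3 +4.532 +0.105 = 445.937 m.

445.9 m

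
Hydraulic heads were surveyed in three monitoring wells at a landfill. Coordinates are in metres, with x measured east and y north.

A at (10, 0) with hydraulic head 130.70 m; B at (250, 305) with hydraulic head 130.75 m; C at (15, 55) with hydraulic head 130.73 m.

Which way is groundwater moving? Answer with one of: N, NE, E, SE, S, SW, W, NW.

SE

Taking A as reference: B−A = (240, 305, +0.05); C−A = (5, 55, +0.03).
Determinant of the coordinate differences = 240·55 − 5·305 = 11675.
∂h/∂x = [(+0.05)·55 − (+0.03)·305] / 11675 = -0.0005482
∂h/∂y = [240·(+0.03) − 5·(+0.05)] / 11675 = +0.0005953
Flow = −∇h = (+0.0005482 east, -0.0005953 north), which points southeast.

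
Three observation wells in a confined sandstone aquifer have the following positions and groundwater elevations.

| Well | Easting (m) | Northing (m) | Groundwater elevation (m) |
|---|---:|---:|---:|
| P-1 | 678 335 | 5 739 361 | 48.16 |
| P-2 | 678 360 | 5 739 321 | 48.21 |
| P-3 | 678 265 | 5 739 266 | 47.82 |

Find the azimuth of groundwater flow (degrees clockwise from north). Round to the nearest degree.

With h = a·x + b·y + c and P-1 as origin, the differences give:
  25·a + (-40)·b = +0.05
  (-70)·a + (-95)·b = -0.34
Eliminate b (×(-95) and ×(-40), subtract): -5175·a = -18.350 → a = ∂h/∂x = +0.003546
Back-substitute: b = ∂h/∂y = +0.0009662.
Flow direction (−∇h) has components (-0.003546 E, -0.0009662 N).
Azimuth = atan2(E, N) = atan2(-0.003546, -0.0009662) = 254.8° ≈ 255°.

255°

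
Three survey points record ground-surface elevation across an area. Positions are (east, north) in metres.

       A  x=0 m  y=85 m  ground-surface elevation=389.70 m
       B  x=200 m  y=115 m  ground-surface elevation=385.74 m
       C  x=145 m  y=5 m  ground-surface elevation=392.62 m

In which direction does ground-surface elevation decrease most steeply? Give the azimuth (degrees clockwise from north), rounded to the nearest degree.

Three-point gradient (reference A): Δ to B = (200, 30, -3.96), Δ to C = (145, -80, +2.92).
∂z/∂x = -0.01126, ∂z/∂y = -0.05691 (det = -20350).
Steepest decrease is along −∇f: components (+0.01126 E, +0.05691 N).
Azimuth = atan2(+0.01126, +0.05691) = 11.2° ≈ 011°.

011°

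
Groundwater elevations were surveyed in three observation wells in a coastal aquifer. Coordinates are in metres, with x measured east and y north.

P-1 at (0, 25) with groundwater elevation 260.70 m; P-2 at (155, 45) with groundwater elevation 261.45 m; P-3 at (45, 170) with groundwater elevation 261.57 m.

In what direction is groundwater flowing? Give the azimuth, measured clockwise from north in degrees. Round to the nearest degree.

222°

Three-point gradient (reference P-1): Δ to P-2 = (155, 20, +0.75), Δ to P-3 = (45, 145, +0.87).
∂h/∂x = +0.004234, ∂h/∂y = +0.004686 (det = 21575).
Flow direction (−∇h) has components (-0.004234 E, -0.004686 N).
Azimuth = atan2(E, N) = atan2(-0.004234, -0.004686) = 222.1° ≈ 222°.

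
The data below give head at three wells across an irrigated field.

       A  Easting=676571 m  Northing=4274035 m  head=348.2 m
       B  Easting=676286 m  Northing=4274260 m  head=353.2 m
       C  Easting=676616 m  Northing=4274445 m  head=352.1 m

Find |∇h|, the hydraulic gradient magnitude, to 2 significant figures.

Differences from A: to B (Δx, Δy, Δh) = (-285, 225, +5.0); to C = (45, 410, +3.9).
Solve a·Δx + b·Δy = Δh: det = (-285)·410 − 45·225 = -126975.
∂h/∂x = [(+5.0)·410 − (+3.9)·225] / -126975 = -0.009234
∂h/∂y = [(-285)·(+3.9) − 45·(+5.0)] / -126975 = +0.01053
|∇h| = √(-0.009234² + 0.01053²) = 0.01401

0.014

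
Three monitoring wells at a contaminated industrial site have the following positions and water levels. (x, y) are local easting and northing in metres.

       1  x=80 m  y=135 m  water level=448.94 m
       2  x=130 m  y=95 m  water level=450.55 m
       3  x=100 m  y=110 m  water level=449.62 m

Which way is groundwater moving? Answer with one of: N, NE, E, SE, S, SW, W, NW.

W

With h = a·x + b·y + c and 1 as origin, the differences give:
  50·a + (-40)·b = +1.61
  20·a + (-25)·b = +0.68
Eliminate b (×(-25) and ×(-40), subtract): -450·a = -13.050 → a = ∂h/∂x = +0.02900
Back-substitute: b = ∂h/∂y = -0.004000.
Flow = −∇h = (-0.02900 east, +0.004000 north), which points west.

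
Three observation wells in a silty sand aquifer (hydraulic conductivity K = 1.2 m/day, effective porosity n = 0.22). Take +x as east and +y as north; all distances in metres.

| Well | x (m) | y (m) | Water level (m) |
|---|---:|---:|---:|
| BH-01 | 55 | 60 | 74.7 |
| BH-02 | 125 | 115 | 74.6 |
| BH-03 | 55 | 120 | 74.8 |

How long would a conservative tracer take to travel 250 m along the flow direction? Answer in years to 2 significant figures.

Taking BH-01 as reference: BH-02−BH-01 = (70, 55, -0.1); BH-03−BH-01 = (0, 60, +0.1).
Determinant of the coordinate differences = 70·60 − 0·55 = 4200.
∂h/∂x = [(-0.1)·60 − (+0.1)·55] / 4200 = -0.002738
∂h/∂y = [70·(+0.1) − 0·(-0.1)] / 4200 = +0.001667
|∇h| = √(-0.002738² + 0.001667²) = 0.003206
Seepage velocity v = K·i/n = 1.2 × 0.003206 / 0.22 = 0.01749 m/day.
t = 250 / 0.01749 = 1.429e+04 days = 39.1 years.

39 years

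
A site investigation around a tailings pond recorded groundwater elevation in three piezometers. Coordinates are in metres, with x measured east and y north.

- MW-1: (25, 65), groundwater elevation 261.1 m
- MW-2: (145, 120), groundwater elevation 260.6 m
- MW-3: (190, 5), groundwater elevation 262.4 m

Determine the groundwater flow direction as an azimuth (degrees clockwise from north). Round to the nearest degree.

350°

Three-point gradient (reference MW-1): Δ to MW-2 = (120, 55, -0.5), Δ to MW-3 = (165, -60, +1.3).
∂h/∂x = +0.002550, ∂h/∂y = -0.01465 (det = -16275).
Flow direction (−∇h) has components (-0.002550 E, +0.01465 N).
Azimuth = atan2(E, N) = atan2(-0.002550, +0.01465) = 350.1° ≈ 350°.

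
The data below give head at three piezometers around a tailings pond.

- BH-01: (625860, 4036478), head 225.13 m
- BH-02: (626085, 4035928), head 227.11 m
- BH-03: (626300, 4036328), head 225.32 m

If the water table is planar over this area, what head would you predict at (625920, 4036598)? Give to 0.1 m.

224.6 m

With h = a·x + b·y + c and BH-01 as origin, the differences give:
  225·a + (-550)·b = +1.98
  440·a + (-150)·b = +0.19
Eliminate b (×(-150) and ×(-550), subtract): 208250·a = -192.500 → a = ∂h/∂x = -0.0009244
Back-substitute: b = ∂h/∂y = -0.003978.
h(625920, 4036598) = 225.13 + (-0.0009244)·(60) + (-0.003978)·(120) = 225.13 -0.055 -0.477 = 224.597 m.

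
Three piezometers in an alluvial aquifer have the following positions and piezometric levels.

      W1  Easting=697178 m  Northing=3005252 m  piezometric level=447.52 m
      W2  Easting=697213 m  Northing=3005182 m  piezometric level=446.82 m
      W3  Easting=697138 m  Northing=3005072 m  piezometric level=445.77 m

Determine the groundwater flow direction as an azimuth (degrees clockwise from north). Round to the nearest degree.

Taking W1 as reference: W2−W1 = (35, -70, -0.70); W3−W1 = (-40, -180, -1.75).
Solve a·Δx + b·Δy = Δh: det = 35·(-180) − (-40)·(-70) = -9100.
∂h/∂x = [(-0.70)·(-180) − (-1.75)·(-70)] / -9100 = -0.0003846
∂h/∂y = [35·(-1.75) − (-40)·(-0.70)] / -9100 = +0.009808
Flow direction (−∇h) has components (+0.0003846 E, -0.009808 N).
Azimuth = atan2(E, N) = atan2(+0.0003846, -0.009808) = 177.8° ≈ 178°.

178°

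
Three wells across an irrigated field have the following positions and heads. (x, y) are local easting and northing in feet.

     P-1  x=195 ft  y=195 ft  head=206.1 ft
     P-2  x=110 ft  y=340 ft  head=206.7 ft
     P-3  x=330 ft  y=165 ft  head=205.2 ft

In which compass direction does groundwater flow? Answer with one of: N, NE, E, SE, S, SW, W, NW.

Taking P-1 as reference: P-2−P-1 = (-85, 145, +0.6); P-3−P-1 = (135, -30, -0.9).
Determinant of the coordinate differences = (-85)·(-30) − 135·145 = -17025.
∂h/∂x = [(+0.6)·(-30) − (-0.9)·145] / -17025 = -0.006608
∂h/∂y = [(-85)·(-0.9) − 135·(+0.6)] / -17025 = +0.0002643
Flow = −∇h = (+0.006608 east, -0.0002643 north), which points east.

E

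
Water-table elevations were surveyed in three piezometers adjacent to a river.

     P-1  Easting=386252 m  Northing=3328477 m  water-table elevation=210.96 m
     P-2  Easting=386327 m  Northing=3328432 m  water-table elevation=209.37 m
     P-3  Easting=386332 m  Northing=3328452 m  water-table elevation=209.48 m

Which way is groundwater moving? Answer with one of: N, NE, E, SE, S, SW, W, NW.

SE

Three-point gradient (reference P-1): Δ to P-2 = (75, -45, -1.59), Δ to P-3 = (80, -25, -1.48).
∂h/∂x = -0.01557, ∂h/∂y = +0.009391 (det = 1725).
Flow = −∇h = (+0.01557 east, -0.009391 north), which points southeast.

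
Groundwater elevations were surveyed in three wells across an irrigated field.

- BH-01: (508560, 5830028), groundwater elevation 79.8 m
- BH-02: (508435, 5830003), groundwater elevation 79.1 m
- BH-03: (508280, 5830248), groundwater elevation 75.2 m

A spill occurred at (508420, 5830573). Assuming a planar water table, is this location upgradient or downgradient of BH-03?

downgradient

With h = a·x + b·y + c and BH-01 as origin, the differences give:
  (-125)·a + (-25)·b = -0.7
  (-280)·a + 220·b = -4.6
Eliminate b (×220 and ×(-25), subtract): -34500·a = -269.00 → a = ∂h/∂x = +0.007797
Back-substitute: b = ∂h/∂y = -0.01099.
Head at (508420, 5830573) = 79.8 + (+0.007797)·(-140) + (-0.01099)·(545) = 72.72 m.
That is lower than the 75.2 m at BH-03, so the point is downgradient.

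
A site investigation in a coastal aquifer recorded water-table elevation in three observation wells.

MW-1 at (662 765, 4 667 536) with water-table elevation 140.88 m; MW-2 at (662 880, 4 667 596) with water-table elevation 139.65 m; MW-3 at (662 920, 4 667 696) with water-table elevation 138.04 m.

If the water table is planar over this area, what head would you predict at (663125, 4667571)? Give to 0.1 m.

With h = a·x + b·y + c and MW-1 as origin, the differences give:
  115·a + 60·b = -1.23
  155·a + 160·b = -2.84
Eliminate b (×160 and ×60, subtract): 9100·a = -26.400 → a = ∂h/∂x = -0.002901
Back-substitute: b = ∂h/∂y = -0.01494.
h(663125, 4667571) = 140.88 + (-0.002901)·(360) + (-0.01494)·(35) = 140.88 -1.044 -0.523 = 139.313 m.

139.3 m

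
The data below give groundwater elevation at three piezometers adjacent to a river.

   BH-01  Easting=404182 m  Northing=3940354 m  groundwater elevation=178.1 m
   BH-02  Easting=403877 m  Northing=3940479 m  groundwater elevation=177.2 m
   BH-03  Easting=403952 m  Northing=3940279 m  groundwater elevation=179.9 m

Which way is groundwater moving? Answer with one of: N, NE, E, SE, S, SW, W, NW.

N

Differences from BH-01: to BH-02 (Δx, Δy, Δh) = (-305, 125, -0.9); to BH-03 = (-230, -75, +1.8).
Determinant of the coordinate differences = (-305)·(-75) − (-230)·125 = 51625.
∂h/∂x = [(-0.9)·(-75) − (+1.8)·125] / 51625 = -0.003051
∂h/∂y = [(-305)·(+1.8) − (-230)·(-0.9)] / 51625 = -0.01464
Flow = −∇h = (+0.003051 east, +0.01464 north), which points north.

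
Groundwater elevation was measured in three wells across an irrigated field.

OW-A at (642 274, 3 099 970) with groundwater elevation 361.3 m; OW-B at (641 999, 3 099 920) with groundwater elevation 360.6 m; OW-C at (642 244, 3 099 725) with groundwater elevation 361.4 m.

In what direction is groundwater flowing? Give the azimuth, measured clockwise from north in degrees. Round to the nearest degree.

285°

Differences from OW-A: to OW-B (Δx, Δy, Δh) = (-275, -50, -0.7); to OW-C = (-30, -245, +0.1).
Determinant of the coordinate differences = (-275)·(-245) − (-30)·(-50) = 65875.
∂h/∂x = [(-0.7)·(-245) − (+0.1)·(-50)] / 65875 = +0.002679
∂h/∂y = [(-275)·(+0.1) − (-30)·(-0.7)] / 65875 = -0.0007362
Flow direction (−∇h) has components (-0.002679 E, +0.0007362 N).
Azimuth = atan2(E, N) = atan2(-0.002679, +0.0007362) = 285.4° ≈ 285°.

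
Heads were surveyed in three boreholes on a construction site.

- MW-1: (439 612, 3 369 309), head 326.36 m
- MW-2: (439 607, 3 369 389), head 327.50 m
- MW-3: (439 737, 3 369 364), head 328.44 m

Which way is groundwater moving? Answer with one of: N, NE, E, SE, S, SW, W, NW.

SW

Three-point gradient (reference MW-1): Δ to MW-2 = (-5, 80, +1.14), Δ to MW-3 = (125, 55, +2.08).
∂h/∂x = +0.01009, ∂h/∂y = +0.01488 (det = -10275).
Flow = −∇h = (-0.01009 east, -0.01488 north), which points southwest.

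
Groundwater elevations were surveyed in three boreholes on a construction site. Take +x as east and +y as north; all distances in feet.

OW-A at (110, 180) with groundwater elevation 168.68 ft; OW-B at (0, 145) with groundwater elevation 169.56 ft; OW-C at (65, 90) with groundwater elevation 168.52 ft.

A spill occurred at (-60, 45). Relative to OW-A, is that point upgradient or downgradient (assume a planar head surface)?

upgradient

Taking OW-A as reference: OW-B−OW-A = (-110, -35, +0.88); OW-C−OW-A = (-45, -90, -0.16).
Solve a·Δx + b·Δy = Δh: det = (-110)·(-90) − (-45)·(-35) = 8325.
∂h/∂x = [(+0.88)·(-90) − (-0.16)·(-35)] / 8325 = -0.01019
∂h/∂y = [(-110)·(-0.16) − (-45)·(+0.88)] / 8325 = +0.006871
Head at (-60, 45) = 168.68 + (-0.01019)·(-170) + (+0.006871)·(-135) = 169.48 ft.
That is higher than the 168.68 ft at OW-A, so the point is upgradient.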